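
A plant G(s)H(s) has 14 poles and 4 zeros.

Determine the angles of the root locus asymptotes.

n - m = 14 - 4 = 10. Angles: θk = (2k + 1)·180°/10 = 18°, 54°, 90°, 126°, 162°, 198°, 234°, 270°, 306°, 342°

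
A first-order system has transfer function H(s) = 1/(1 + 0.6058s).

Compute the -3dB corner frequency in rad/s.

Corner frequency = 1/τ = 1/0.6058 = 1.651 rad/s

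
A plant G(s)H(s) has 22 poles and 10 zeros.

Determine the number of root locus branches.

Root locus has n branches where n = number of poles = 22.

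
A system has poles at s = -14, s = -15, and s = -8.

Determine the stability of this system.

All poles are in the left half-plane. System is stable.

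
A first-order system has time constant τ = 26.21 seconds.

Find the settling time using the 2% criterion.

For first-order system, 2% settling time ≈ 4τ = 4 × 26.21 = 104.84 s.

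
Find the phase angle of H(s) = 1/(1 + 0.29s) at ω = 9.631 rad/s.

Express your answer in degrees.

Phase = -arctan(ωτ) = -arctan(9.631 × 0.29) = -70.3°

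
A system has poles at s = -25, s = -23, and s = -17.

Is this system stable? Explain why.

All poles are in the left half-plane. System is stable.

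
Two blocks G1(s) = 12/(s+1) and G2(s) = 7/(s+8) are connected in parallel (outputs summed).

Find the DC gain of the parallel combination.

Parallel: G_eq = G1 + G2. DC gain = G1(0) + G2(0) = 12/1 + 7/8 = 12 + 0.875 = 12.875.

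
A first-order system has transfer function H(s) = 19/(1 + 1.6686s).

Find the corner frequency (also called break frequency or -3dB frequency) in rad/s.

Corner frequency = 1/τ = 1/1.6686 = 0.599 rad/s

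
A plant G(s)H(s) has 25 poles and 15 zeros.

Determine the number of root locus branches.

Root locus has n branches where n = number of poles = 25.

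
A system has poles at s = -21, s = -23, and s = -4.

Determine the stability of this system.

All poles are in the left half-plane. System is stable.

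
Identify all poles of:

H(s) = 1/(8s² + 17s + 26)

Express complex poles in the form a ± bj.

Discriminant = 17² - 4×8×26 = 289 - 832 = -543 < 0, so the poles are a complex conjugate pair s = (-17 ± j√543)/(2×8). Real part = -17/(2×8) = -17/16 = -1.0625; imaginary part = ±√543/(2×8) ≈ 1.4564. Poles: s = -1.0625 ± 1.4564j.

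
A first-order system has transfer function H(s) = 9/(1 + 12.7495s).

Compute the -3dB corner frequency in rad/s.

Corner frequency = 1/τ = 1/12.7495 = 0.078 rad/s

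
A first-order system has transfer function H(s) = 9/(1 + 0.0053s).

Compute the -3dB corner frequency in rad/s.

Corner frequency = 1/τ = 1/0.0053 = 188.679 rad/s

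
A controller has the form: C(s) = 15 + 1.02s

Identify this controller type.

This is a Proportional-Derivative (PD) controller.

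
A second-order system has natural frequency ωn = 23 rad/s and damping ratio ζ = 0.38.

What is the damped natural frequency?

ωd = ωn√(1 - ζ²) = 23√(1 - 0.38²) = 21.27 rad/s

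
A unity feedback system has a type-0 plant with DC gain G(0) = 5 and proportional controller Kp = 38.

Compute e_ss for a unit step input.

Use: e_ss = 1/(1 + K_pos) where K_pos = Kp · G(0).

K_pos = Kp · G(0) = 38 × 5 = 190. e_ss = 1/(1 + 190) = 0.0052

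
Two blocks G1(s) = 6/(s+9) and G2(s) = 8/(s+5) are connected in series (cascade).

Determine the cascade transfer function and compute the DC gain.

Series: multiply transfer functions. G_eq = 6/(s+9) × 8/(s+5) = 48/((s+9)(s+5)). DC gain = 48/(9×5) = 1.0667.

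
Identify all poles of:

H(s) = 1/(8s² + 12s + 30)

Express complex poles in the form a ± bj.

Discriminant = 12² - 4×8×30 = 144 - 960 = -816 < 0, so the poles are a complex conjugate pair s = (-12 ± j√816)/(2×8). Real part = -12/(2×8) = -12/16 = -0.75; imaginary part = ±√816/(2×8) ≈ 1.7854. Poles: s = -0.75 ± 1.7854j.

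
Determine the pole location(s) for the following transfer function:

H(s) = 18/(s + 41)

Pole is where denominator = 0: s + 41 = 0, so s = -41.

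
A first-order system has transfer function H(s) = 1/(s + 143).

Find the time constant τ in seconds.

For H(s) = 1/(s + 1/τ), the pole is at -1/τ = -143, so τ = 1/143 = 0.0070 s.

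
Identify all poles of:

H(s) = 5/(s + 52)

Pole is where denominator = 0: s + 52 = 0, so s = -52.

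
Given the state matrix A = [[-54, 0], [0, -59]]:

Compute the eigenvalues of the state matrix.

For diagonal matrix, eigenvalues are diagonal entries: λ₁ = -54, λ₂ = -59.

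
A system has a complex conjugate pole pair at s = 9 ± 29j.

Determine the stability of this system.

Real part of poles is 9 (> 0, right half-plane). Unstable.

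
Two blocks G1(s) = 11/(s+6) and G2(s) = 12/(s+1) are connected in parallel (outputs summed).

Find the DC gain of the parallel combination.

Parallel: G_eq = G1 + G2. DC gain = G1(0) + G2(0) = 11/6 + 12/1 = 1.8333 + 12 = 13.8333.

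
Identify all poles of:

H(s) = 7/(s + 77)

Pole is where denominator = 0: s + 77 = 0, so s = -77.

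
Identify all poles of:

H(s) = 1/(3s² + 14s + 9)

Discriminant = 14² - 4×3×9 = 196 - 108 = 88 > 0, so two distinct real poles. Using quadratic formula: s = (-14 ± √88)/(2×3) = (-14 ± √88)/6, with √88 ≈ 9.3808. s₁ ≈ -0.7699, s₂ ≈ -3.8968. Poles: s₁ = -0.7699, s₂ = -3.8968.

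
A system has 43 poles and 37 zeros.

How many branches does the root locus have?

Root locus has n branches where n = number of poles = 43.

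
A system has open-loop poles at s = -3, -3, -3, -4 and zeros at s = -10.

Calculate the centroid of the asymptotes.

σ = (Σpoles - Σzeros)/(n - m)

σ = (Σpoles - Σzeros)/(n - m) = (-13 - (-10))/(4 - 1) = -3/3 = -1.0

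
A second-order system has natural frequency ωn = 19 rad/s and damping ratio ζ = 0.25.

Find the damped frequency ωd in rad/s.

ωd = ωn√(1 - ζ²) = 19√(1 - 0.25²) = 18.4 rad/s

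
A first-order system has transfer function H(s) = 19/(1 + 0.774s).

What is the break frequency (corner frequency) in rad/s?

Corner frequency = 1/τ = 1/0.774 = 1.292 rad/s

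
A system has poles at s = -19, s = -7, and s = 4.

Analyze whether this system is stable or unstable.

Pole(s) at s = 4 are not in the left half-plane. System is unstable.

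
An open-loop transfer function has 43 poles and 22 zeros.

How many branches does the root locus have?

Root locus has n branches where n = number of poles = 43.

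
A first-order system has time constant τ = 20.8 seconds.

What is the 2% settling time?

For first-order system, 2% settling time ≈ 4τ = 4 × 20.8 = 83.2 s.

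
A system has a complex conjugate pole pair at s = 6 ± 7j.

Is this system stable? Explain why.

Real part of poles is 6 (> 0, right half-plane). Unstable.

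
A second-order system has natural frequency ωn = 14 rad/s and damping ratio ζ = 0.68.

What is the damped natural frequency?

ωd = ωn√(1 - ζ²) = 14√(1 - 0.68²) = 10.26 rad/s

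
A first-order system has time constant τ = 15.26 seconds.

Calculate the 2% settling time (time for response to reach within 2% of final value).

For first-order system, 2% settling time ≈ 4τ = 4 × 15.26 = 61.04 s.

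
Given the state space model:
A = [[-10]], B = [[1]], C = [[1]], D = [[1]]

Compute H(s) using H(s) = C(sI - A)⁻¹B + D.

(sI - A)⁻¹ = 1/(s + 10). H(s) = 1×1/(s + 10) + 1 = (s + 11)/(s + 10).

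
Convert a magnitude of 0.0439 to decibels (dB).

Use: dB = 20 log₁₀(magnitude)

dB = 20 log₁₀(0.0439) = -27.2 dB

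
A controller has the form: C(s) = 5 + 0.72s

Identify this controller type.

This is a Proportional-Derivative (PD) controller.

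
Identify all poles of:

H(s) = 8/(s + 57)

Pole is where denominator = 0: s + 57 = 0, so s = -57.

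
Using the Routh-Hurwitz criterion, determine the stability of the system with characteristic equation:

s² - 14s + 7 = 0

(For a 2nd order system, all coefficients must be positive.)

Coefficients: 1, -14, 7. b=-14 not positive, so system is unstable.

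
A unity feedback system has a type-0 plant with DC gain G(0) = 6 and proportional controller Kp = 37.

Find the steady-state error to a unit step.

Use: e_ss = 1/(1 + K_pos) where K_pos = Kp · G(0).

K_pos = Kp · G(0) = 37 × 6 = 222. e_ss = 1/(1 + 222) = 0.0045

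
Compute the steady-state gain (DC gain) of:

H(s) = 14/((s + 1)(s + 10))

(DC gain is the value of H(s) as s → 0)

DC gain = H(0) = 14/(1 × 10) = 14/10 = 1.4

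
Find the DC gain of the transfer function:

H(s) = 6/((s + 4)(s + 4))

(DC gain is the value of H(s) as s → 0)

DC gain = H(0) = 6/(4 × 4) = 6/16 = 0.375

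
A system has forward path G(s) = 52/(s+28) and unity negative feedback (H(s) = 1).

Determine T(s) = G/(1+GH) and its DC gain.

T(s) = G/(1+GH) = [52/(s+28)] / [1 + 52/(s+28)] = 52/(s+28+52) = 52/(s+80). DC gain = 52/80 = 0.65.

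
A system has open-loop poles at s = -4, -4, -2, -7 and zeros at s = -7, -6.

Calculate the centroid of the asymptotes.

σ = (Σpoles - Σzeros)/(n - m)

σ = (Σpoles - Σzeros)/(n - m) = (-17 - (-13))/(4 - 2) = -4/2 = -2.0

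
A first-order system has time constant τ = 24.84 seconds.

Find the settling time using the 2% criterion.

For first-order system, 2% settling time ≈ 4τ = 4 × 24.84 = 99.36 s.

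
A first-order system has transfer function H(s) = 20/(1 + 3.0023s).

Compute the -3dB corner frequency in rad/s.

Corner frequency = 1/τ = 1/3.0023 = 0.333 rad/s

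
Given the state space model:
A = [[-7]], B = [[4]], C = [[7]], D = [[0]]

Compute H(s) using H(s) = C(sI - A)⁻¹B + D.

(sI - A)⁻¹ = 1/(s + 7). H(s) = 7 × 4/(s + 7) + 0 = 28/(s + 7).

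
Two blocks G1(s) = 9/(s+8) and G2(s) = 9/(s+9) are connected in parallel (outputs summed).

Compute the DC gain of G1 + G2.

Parallel: G_eq = G1 + G2. DC gain = G1(0) + G2(0) = 9/8 + 9/9 = 1.125 + 1 = 2.125.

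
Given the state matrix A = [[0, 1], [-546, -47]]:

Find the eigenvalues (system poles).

det(A - λI) = λ² - (-47)λ + 546 = (λ - (-26))(λ - (-21)). Eigenvalues: -26, -21.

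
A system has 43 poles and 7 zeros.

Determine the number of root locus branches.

Root locus has n branches where n = number of poles = 43.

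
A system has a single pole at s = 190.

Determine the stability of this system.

Pole at s = 190 is in the right half-plane. Unstable.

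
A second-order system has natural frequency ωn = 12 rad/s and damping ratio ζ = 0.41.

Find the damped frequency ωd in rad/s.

ωd = ωn√(1 - ζ²) = 12√(1 - 0.41²) = 10.95 rad/s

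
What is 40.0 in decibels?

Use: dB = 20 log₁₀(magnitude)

dB = 20 log₁₀(40.0) = 32.0 dB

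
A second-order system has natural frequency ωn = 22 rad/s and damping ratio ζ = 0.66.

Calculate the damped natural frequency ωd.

ωd = ωn√(1 - ζ²) = 22√(1 - 0.66²) = 16.53 rad/s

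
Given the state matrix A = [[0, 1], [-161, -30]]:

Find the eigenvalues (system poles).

det(A - λI) = λ² - (-30)λ + 161 = (λ - (-7))(λ - (-23)). Eigenvalues: -7, -23.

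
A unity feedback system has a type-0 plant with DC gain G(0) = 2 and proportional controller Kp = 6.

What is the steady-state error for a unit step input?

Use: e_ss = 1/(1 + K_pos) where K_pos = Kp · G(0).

K_pos = Kp · G(0) = 6 × 2 = 12. e_ss = 1/(1 + 12) = 0.0769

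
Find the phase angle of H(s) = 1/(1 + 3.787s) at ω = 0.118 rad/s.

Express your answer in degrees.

Phase = -arctan(ωτ) = -arctan(0.118 × 3.787) = -24.1°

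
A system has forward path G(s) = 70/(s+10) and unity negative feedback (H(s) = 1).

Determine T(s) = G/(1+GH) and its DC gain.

T(s) = G/(1+GH) = [70/(s+10)] / [1 + 70/(s+10)] = 70/(s+10+70) = 70/(s+80). DC gain = 70/80 = 0.875.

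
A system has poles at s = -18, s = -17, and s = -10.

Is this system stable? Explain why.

All poles are in the left half-plane. System is stable.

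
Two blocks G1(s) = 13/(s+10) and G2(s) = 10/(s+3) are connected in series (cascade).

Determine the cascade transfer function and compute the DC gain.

Series: multiply transfer functions. G_eq = 13/(s+10) × 10/(s+3) = 130/((s+10)(s+3)). DC gain = 130/(10×3) = 4.3333.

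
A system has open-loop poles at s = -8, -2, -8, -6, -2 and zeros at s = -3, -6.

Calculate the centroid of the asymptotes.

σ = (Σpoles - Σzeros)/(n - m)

σ = (Σpoles - Σzeros)/(n - m) = (-26 - (-9))/(5 - 2) = -17/3 = -5.67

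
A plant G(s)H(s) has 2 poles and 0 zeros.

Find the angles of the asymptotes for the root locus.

n - m = 2 - 0 = 2. Angles: θk = (2k + 1)·180°/2 = 90°, 270°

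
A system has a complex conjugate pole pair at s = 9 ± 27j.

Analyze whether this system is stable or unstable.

Real part of poles is 9 (> 0, right half-plane). Unstable.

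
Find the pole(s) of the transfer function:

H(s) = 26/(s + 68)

Pole is where denominator = 0: s + 68 = 0, so s = -68.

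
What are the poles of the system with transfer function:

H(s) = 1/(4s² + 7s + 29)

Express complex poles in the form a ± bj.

Discriminant = 7² - 4×4×29 = 49 - 464 = -415 < 0, so the poles are a complex conjugate pair s = (-7 ± j√415)/(2×4). Real part = -7/(2×4) = -7/8 = -0.875; imaginary part = ±√415/(2×4) ≈ 2.5464. Poles: s = -0.875 ± 2.5464j.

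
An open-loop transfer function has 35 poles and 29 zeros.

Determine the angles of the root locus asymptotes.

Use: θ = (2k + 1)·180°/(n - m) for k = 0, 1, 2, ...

n - m = 35 - 29 = 6. Angles: θk = (2k + 1)·180°/6 = 30°, 90°, 150°, 210°, 270°, 330°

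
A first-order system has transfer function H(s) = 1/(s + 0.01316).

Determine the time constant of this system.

For H(s) = 1/(s + 1/τ), the pole is at -1/τ = -0.01316, so τ = 1/0.01316 = 75.99 s.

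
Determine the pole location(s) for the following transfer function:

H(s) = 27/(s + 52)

Pole is where denominator = 0: s + 52 = 0, so s = -52.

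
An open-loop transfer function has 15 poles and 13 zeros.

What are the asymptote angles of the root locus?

n - m = 15 - 13 = 2. Angles: θk = (2k + 1)·180°/2 = 90°, 270°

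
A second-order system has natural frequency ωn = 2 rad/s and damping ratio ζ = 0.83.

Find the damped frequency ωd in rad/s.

ωd = ωn√(1 - ζ²) = 2√(1 - 0.83²) = 1.12 rad/s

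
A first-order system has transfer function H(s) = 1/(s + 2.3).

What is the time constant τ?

For H(s) = 1/(s + 1/τ), the pole is at -1/τ = -2.3, so τ = 1/2.3 = 0.4348 s.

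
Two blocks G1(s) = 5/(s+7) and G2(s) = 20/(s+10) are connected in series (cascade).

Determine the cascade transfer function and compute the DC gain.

Series: multiply transfer functions. G_eq = 5/(s+7) × 20/(s+10) = 100/((s+7)(s+10)). DC gain = 100/(7×10) = 1.4286.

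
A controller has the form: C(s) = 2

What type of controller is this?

This is a Proportional (P) controller.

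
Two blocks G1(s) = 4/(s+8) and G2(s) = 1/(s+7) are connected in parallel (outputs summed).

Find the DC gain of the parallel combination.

Parallel: G_eq = G1 + G2. DC gain = G1(0) + G2(0) = 4/8 + 1/7 = 0.5 + 0.1429 = 0.6429.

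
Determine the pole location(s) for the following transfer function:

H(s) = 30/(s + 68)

Pole is where denominator = 0: s + 68 = 0, so s = -68.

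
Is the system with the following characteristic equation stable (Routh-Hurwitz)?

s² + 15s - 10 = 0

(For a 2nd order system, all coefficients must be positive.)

Coefficients: 1, 15, -10. c=-10 not positive, so system is unstable.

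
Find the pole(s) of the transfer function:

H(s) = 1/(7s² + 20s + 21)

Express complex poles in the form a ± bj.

Discriminant = 20² - 4×7×21 = 400 - 588 = -188 < 0, so the poles are a complex conjugate pair s = (-20 ± j√188)/(2×7). Real part = -20/(2×7) = -20/14 ≈ -1.4286; imaginary part = ±√188/(2×7) ≈ 0.9794. Poles: s = -1.4286 ± 0.9794j.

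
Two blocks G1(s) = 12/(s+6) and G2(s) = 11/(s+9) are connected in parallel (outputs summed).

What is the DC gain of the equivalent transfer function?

Parallel: G_eq = G1 + G2. DC gain = G1(0) + G2(0) = 12/6 + 11/9 = 2 + 1.2222 = 3.2222.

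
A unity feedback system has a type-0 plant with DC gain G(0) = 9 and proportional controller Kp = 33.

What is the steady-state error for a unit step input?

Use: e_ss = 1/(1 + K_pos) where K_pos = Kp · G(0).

K_pos = Kp · G(0) = 33 × 9 = 297. e_ss = 1/(1 + 297) = 0.0034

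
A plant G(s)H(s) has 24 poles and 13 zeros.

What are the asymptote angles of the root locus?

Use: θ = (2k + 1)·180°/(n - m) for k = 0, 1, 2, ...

n - m = 24 - 13 = 11. Angles: θk = (2k + 1)·180°/11 = 16.36°, 49.09°, 81.82°, 114.55°, 147.27°, 180°, 212.73°, 245.45°, 278.18°, 310.91°, 343.64°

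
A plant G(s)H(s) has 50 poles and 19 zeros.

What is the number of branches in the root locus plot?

Root locus has n branches where n = number of poles = 50.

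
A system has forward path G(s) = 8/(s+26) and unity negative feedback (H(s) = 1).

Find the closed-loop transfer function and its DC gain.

T(s) = G/(1+GH) = [8/(s+26)] / [1 + 8/(s+26)] = 8/(s+26+8) = 8/(s+34). DC gain = 8/34 = 0.2353.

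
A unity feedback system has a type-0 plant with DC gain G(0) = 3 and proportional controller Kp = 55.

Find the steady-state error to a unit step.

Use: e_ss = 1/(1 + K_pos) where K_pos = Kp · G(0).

K_pos = Kp · G(0) = 55 × 3 = 165. e_ss = 1/(1 + 165) = 0.0060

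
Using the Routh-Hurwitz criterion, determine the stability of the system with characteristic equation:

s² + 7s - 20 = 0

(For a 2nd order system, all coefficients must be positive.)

Coefficients: 1, 7, -20. c=-20 not positive, so system is unstable.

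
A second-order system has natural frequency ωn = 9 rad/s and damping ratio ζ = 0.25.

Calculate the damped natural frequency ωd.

ωd = ωn√(1 - ζ²) = 9√(1 - 0.25²) = 8.71 rad/s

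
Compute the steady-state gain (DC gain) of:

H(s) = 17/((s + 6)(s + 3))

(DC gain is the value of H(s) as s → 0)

DC gain = H(0) = 17/(6 × 3) = 17/18 = 0.9444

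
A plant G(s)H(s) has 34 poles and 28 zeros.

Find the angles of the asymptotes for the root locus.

n - m = 34 - 28 = 6. Angles: θk = (2k + 1)·180°/6 = 30°, 90°, 150°, 210°, 270°, 330°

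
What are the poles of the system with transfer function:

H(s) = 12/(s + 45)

Pole is where denominator = 0: s + 45 = 0, so s = -45.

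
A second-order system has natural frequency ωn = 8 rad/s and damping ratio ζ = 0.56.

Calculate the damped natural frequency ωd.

ωd = ωn√(1 - ζ²) = 8√(1 - 0.56²) = 6.63 rad/s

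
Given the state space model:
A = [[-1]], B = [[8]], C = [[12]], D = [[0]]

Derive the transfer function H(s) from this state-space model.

(sI - A)⁻¹ = 1/(s + 1). H(s) = 12 × 8/(s + 1) + 0 = 96/(s + 1).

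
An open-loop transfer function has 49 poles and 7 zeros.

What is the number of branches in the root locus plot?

Root locus has n branches where n = number of poles = 49.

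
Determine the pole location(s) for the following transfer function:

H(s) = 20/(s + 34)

Pole is where denominator = 0: s + 34 = 0, so s = -34.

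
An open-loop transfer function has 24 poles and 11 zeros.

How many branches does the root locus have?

Root locus has n branches where n = number of poles = 24.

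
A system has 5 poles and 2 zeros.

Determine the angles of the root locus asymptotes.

n - m = 5 - 2 = 3. Angles: θk = (2k + 1)·180°/3 = 60°, 180°, 300°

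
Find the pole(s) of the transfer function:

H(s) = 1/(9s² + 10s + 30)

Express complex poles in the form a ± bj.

Discriminant = 10² - 4×9×30 = 100 - 1080 = -980 < 0, so the poles are a complex conjugate pair s = (-10 ± j√980)/(2×9). Real part = -10/(2×9) = -10/18 ≈ -0.5556; imaginary part = ±√980/(2×9) ≈ 1.7392. Poles: s = -0.5556 ± 1.7392j.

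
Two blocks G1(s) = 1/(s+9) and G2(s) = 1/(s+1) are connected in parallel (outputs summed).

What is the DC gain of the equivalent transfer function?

Parallel: G_eq = G1 + G2. DC gain = G1(0) + G2(0) = 1/9 + 1/1 = 0.1111 + 1 = 1.1111.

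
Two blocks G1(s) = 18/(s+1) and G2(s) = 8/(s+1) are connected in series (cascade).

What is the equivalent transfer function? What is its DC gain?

Series: multiply transfer functions. G_eq = 18/(s+1) × 8/(s+1) = 144/((s+1)(s+1)). DC gain = 144/(1×1) = 144.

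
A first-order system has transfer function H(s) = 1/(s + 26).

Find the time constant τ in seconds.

For H(s) = 1/(s + 1/τ), the pole is at -1/τ = -26, so τ = 1/26 = 0.0385 s.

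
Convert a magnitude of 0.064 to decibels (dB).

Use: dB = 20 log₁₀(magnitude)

dB = 20 log₁₀(0.064) = -23.9 dB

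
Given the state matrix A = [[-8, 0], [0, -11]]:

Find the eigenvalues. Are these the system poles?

For diagonal matrix, eigenvalues are diagonal entries: λ₁ = -8, λ₂ = -11. Eigenvalues of A = system poles.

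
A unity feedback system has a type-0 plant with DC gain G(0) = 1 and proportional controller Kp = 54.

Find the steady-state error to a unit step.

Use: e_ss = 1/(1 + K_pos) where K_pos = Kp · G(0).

K_pos = Kp · G(0) = 54 × 1 = 54. e_ss = 1/(1 + 54) = 0.0182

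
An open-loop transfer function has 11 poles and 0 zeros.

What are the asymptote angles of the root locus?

n - m = 11 - 0 = 11. Angles: θk = (2k + 1)·180°/11 = 16.36°, 49.09°, 81.82°, 114.55°, 147.27°, 180°, 212.73°, 245.45°, 278.18°, 310.91°, 343.64°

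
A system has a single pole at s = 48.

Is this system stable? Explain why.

Pole at s = 48 is in the right half-plane. Unstable.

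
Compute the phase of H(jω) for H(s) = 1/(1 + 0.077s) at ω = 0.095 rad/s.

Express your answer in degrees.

Phase = -arctan(ωτ) = -arctan(0.095 × 0.077) = -0.4°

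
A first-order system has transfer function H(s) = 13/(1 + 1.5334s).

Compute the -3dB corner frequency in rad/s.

Corner frequency = 1/τ = 1/1.5334 = 0.652 rad/s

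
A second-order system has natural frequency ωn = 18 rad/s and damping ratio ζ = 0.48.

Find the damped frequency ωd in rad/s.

ωd = ωn√(1 - ζ²) = 18√(1 - 0.48²) = 15.79 rad/s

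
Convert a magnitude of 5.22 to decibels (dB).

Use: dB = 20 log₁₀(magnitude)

dB = 20 log₁₀(5.22) = 14.4 dB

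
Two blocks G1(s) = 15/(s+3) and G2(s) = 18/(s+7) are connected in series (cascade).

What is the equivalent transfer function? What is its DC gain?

Series: multiply transfer functions. G_eq = 15/(s+3) × 18/(s+7) = 270/((s+3)(s+7)). DC gain = 270/(3×7) = 12.8571.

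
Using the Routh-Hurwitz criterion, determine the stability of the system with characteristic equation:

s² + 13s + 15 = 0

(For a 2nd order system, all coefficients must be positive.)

Coefficients: 1, 13, 15. All positive, so system is stable.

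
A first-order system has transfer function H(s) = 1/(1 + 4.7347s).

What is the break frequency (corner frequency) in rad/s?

Corner frequency = 1/τ = 1/4.7347 = 0.211 rad/s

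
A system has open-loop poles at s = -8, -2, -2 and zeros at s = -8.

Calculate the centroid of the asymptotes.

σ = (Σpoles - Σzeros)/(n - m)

σ = (Σpoles - Σzeros)/(n - m) = (-12 - (-8))/(3 - 1) = -4/2 = -2.0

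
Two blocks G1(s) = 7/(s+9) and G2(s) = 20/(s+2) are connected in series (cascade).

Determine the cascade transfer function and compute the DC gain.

Series: multiply transfer functions. G_eq = 7/(s+9) × 20/(s+2) = 140/((s+9)(s+2)). DC gain = 140/(9×2) = 7.7778.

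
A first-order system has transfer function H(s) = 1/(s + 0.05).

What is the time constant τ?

For H(s) = 1/(s + 1/τ), the pole is at -1/τ = -0.05, so τ = 1/0.05 = 20 s.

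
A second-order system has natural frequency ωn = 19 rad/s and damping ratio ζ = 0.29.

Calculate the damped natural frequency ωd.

ωd = ωn√(1 - ζ²) = 19√(1 - 0.29²) = 18.18 rad/s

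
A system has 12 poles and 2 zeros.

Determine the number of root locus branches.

Root locus has n branches where n = number of poles = 12.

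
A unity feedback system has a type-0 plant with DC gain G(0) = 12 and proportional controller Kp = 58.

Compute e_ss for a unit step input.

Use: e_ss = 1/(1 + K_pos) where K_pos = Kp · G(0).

K_pos = Kp · G(0) = 58 × 12 = 696. e_ss = 1/(1 + 696) = 0.0014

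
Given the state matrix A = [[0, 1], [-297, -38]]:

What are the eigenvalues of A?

det(A - λI) = λ² - (-38)λ + 297 = (λ - (-27))(λ - (-11)). Eigenvalues: -27, -11.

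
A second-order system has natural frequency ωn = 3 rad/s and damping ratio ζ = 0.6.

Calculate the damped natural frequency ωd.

ωd = ωn√(1 - ζ²) = 3√(1 - 0.6²) = 2.4 rad/s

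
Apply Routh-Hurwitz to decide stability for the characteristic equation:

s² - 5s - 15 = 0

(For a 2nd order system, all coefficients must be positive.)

Coefficients: 1, -5, -15. b=-5, c=-15 not positive, so system is unstable.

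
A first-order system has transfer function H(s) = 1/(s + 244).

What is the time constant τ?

For H(s) = 1/(s + 1/τ), the pole is at -1/τ = -244, so τ = 1/244 = 0.0041 s.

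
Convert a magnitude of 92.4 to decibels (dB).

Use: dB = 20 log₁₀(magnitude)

dB = 20 log₁₀(92.4) = 39.3 dB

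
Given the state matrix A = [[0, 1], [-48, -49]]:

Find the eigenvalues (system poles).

det(A - λI) = λ² - (-49)λ + 48 = (λ - (-1))(λ - (-48)). Eigenvalues: -1, -48.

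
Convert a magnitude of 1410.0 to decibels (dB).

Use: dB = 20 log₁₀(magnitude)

dB = 20 log₁₀(1410.0) = 63.0 dB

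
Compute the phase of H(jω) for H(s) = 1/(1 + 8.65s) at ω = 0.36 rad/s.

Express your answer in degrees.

Phase = -arctan(ωτ) = -arctan(0.36 × 8.65) = -72.2°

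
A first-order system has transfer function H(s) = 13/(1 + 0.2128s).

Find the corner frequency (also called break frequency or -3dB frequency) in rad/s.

Corner frequency = 1/τ = 1/0.2128 = 4.699 rad/s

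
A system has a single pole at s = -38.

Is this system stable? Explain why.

Pole at s = -38 is in the left half-plane. Stable.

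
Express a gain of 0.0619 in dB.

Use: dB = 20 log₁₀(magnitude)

dB = 20 log₁₀(0.0619) = -24.2 dB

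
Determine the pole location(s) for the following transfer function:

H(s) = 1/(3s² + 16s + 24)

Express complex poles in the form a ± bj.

Discriminant = 16² - 4×3×24 = 256 - 288 = -32 < 0, so the poles are a complex conjugate pair s = (-16 ± j√32)/(2×3). Real part = -16/(2×3) = -16/6 ≈ -2.6667; imaginary part = ±√32/(2×3) ≈ 0.9428. Poles: s = -2.6667 ± 0.9428j.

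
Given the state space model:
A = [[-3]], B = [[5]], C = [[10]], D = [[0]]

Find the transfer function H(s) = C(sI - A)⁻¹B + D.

(sI - A)⁻¹ = 1/(s + 3). H(s) = 10 × 5/(s + 3) + 0 = 50/(s + 3).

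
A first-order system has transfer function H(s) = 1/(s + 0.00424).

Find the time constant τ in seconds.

For H(s) = 1/(s + 1/τ), the pole is at -1/τ = -0.00424, so τ = 1/0.00424 = 235.8 s.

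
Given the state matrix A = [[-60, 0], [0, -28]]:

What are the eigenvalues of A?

For diagonal matrix, eigenvalues are diagonal entries: λ₁ = -60, λ₂ = -28.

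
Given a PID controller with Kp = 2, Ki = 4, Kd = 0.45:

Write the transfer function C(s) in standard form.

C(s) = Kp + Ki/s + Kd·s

Substituting values: C(s) = 2 + 4/s + 0.45s = (0.45s² + 2s + 4)/s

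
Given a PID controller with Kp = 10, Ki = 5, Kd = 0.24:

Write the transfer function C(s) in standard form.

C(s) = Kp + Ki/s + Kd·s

Substituting values: C(s) = 10 + 5/s + 0.24s = (0.24s² + 10s + 5)/s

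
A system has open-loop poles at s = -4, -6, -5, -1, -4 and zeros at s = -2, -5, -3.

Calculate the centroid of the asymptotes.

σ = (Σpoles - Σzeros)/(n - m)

σ = (Σpoles - Σzeros)/(n - m) = (-20 - (-10))/(5 - 3) = -10/2 = -5.0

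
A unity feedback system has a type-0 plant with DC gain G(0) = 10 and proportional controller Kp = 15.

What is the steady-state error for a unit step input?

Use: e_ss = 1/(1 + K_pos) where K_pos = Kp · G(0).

K_pos = Kp · G(0) = 15 × 10 = 150. e_ss = 1/(1 + 150) = 0.0066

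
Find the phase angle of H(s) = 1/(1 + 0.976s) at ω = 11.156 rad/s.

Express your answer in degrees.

Phase = -arctan(ωτ) = -arctan(11.156 × 0.976) = -84.8°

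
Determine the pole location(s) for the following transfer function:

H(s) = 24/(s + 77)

Pole is where denominator = 0: s + 77 = 0, so s = -77.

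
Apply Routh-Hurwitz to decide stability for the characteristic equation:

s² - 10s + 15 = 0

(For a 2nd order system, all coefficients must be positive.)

Coefficients: 1, -10, 15. b=-10 not positive, so system is unstable.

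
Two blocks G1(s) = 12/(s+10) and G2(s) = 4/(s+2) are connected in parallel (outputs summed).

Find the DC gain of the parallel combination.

Parallel: G_eq = G1 + G2. DC gain = G1(0) + G2(0) = 12/10 + 4/2 = 1.2 + 2 = 3.2.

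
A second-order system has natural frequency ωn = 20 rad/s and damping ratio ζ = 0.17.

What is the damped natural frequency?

ωd = ωn√(1 - ζ²) = 20√(1 - 0.17²) = 19.71 rad/s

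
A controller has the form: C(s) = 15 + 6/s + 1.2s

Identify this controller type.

This is a Proportional-Integral-Derivative (PID) controller.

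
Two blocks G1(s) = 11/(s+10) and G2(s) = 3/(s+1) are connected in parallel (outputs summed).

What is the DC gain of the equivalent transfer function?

Parallel: G_eq = G1 + G2. DC gain = G1(0) + G2(0) = 11/10 + 3/1 = 1.1 + 3 = 4.1.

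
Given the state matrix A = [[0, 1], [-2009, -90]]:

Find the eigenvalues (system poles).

det(A - λI) = λ² - (-90)λ + 2009 = (λ - (-49))(λ - (-41)). Eigenvalues: -49, -41.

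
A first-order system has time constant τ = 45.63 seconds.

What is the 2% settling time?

For first-order system, 2% settling time ≈ 4τ = 4 × 45.63 = 182.52 s.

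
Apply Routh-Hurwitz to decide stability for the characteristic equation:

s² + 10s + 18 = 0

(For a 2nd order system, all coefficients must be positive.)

Coefficients: 1, 10, 18. All positive, so system is stable.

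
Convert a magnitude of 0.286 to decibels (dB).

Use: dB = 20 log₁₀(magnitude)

dB = 20 log₁₀(0.286) = -10.9 dB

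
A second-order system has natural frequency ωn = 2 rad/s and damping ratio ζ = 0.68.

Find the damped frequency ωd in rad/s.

ωd = ωn√(1 - ζ²) = 2√(1 - 0.68²) = 1.47 rad/s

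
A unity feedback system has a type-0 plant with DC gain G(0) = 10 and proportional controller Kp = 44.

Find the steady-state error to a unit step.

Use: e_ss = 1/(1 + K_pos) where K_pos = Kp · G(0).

K_pos = Kp · G(0) = 44 × 10 = 440. e_ss = 1/(1 + 440) = 0.0023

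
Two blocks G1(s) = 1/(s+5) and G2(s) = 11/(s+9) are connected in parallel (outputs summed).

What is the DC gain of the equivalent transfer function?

Parallel: G_eq = G1 + G2. DC gain = G1(0) + G2(0) = 1/5 + 11/9 = 0.2 + 1.2222 = 1.4222.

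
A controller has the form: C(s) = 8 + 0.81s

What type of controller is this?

This is a Proportional-Derivative (PD) controller.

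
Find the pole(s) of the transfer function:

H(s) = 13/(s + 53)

Pole is where denominator = 0: s + 53 = 0, so s = -53.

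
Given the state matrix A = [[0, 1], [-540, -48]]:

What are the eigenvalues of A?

det(A - λI) = λ² - (-48)λ + 540 = (λ - (-30))(λ - (-18)). Eigenvalues: -30, -18.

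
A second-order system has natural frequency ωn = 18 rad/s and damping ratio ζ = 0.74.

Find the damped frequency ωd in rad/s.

ωd = ωn√(1 - ζ²) = 18√(1 - 0.74²) = 12.11 rad/s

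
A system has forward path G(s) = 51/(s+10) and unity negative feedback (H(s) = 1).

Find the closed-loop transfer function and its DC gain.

T(s) = G/(1+GH) = [51/(s+10)] / [1 + 51/(s+10)] = 51/(s+10+51) = 51/(s+61). DC gain = 51/61 = 0.8361.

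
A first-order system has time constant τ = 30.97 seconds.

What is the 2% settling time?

For first-order system, 2% settling time ≈ 4τ = 4 × 30.97 = 123.88 s.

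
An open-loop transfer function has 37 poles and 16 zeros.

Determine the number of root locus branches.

Root locus has n branches where n = number of poles = 37.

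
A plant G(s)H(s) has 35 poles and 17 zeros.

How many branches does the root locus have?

Root locus has n branches where n = number of poles = 35.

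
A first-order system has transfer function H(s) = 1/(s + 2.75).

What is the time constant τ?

For H(s) = 1/(s + 1/τ), the pole is at -1/τ = -2.75, so τ = 1/2.75 = 0.3636 s.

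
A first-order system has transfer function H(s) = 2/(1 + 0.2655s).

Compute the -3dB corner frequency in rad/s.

Corner frequency = 1/τ = 1/0.2655 = 3.766 rad/s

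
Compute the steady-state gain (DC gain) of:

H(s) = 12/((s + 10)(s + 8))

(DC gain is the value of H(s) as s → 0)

DC gain = H(0) = 12/(10 × 8) = 12/80 = 0.15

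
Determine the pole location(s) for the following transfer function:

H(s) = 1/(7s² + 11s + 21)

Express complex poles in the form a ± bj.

Discriminant = 11² - 4×7×21 = 121 - 588 = -467 < 0, so the poles are a complex conjugate pair s = (-11 ± j√467)/(2×7). Real part = -11/(2×7) = -11/14 ≈ -0.7857; imaginary part = ±√467/(2×7) ≈ 1.5436. Poles: s = -0.7857 ± 1.5436j.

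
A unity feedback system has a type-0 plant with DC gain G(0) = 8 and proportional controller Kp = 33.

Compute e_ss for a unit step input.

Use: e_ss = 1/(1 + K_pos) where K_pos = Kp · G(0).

K_pos = Kp · G(0) = 33 × 8 = 264. e_ss = 1/(1 + 264) = 0.0038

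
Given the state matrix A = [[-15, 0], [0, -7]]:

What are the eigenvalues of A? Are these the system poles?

For diagonal matrix, eigenvalues are diagonal entries: λ₁ = -15, λ₂ = -7. Eigenvalues of A = system poles.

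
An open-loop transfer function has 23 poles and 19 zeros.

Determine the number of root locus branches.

Root locus has n branches where n = number of poles = 23.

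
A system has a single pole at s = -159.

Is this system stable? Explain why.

Pole at s = -159 is in the left half-plane. Stable.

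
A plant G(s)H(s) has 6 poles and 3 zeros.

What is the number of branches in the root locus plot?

Root locus has n branches where n = number of poles = 6.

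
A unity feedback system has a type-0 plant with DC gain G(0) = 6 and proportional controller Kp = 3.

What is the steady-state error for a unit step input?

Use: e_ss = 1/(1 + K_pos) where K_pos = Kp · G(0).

K_pos = Kp · G(0) = 3 × 6 = 18. e_ss = 1/(1 + 18) = 0.0526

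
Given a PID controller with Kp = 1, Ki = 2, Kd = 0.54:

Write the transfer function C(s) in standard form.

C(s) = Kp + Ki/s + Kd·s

Substituting values: C(s) = 1 + 2/s + 0.54s = (0.54s² + s + 2)/s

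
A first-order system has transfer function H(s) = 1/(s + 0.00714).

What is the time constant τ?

For H(s) = 1/(s + 1/τ), the pole is at -1/τ = -0.00714, so τ = 1/0.00714 = 140.1 s.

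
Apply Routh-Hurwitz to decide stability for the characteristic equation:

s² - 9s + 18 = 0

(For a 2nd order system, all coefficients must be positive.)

Coefficients: 1, -9, 18. b=-9 not positive, so system is unstable.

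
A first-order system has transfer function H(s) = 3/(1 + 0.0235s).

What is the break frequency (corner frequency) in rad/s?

Corner frequency = 1/τ = 1/0.0235 = 42.553 rad/s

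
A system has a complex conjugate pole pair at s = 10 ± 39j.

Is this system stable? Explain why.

Real part of poles is 10 (> 0, right half-plane). Unstable.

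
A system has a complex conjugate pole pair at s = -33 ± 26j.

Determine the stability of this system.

Real part of poles is -33 (< 0, left half-plane). Stable.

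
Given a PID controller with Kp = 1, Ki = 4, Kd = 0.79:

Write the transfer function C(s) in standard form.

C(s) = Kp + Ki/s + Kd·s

Substituting values: C(s) = 1 + 4/s + 0.79s = (0.79s² + s + 4)/s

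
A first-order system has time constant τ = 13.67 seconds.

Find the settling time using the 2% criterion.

For first-order system, 2% settling time ≈ 4τ = 4 × 13.67 = 54.68 s.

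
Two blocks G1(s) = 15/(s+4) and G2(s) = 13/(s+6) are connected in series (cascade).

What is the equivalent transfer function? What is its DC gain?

Series: multiply transfer functions. G_eq = 15/(s+4) × 13/(s+6) = 195/((s+4)(s+6)). DC gain = 195/(4×6) = 8.125.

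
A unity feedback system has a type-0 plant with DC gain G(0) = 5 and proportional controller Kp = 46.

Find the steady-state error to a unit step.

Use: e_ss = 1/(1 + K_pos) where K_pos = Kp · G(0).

K_pos = Kp · G(0) = 46 × 5 = 230. e_ss = 1/(1 + 230) = 0.0043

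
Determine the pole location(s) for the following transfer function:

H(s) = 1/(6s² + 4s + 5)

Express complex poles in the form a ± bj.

Discriminant = 4² - 4×6×5 = 16 - 120 = -104 < 0, so the poles are a complex conjugate pair s = (-4 ± j√104)/(2×6). Real part = -4/(2×6) = -4/12 ≈ -0.3333; imaginary part = ±√104/(2×6) ≈ 0.8498. Poles: s = -0.3333 ± 0.8498j.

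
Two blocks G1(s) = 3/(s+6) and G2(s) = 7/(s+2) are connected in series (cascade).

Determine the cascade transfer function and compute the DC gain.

Series: multiply transfer functions. G_eq = 3/(s+6) × 7/(s+2) = 21/((s+6)(s+2)). DC gain = 21/(6×2) = 1.75.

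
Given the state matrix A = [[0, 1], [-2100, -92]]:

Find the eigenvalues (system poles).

det(A - λI) = λ² - (-92)λ + 2100 = (λ - (-42))(λ - (-50)). Eigenvalues: -42, -50.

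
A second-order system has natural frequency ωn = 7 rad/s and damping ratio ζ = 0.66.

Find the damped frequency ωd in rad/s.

ωd = ωn√(1 - ζ²) = 7√(1 - 0.66²) = 5.26 rad/s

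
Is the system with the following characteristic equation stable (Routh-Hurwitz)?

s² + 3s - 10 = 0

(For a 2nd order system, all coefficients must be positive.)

Coefficients: 1, 3, -10. c=-10 not positive, so system is unstable.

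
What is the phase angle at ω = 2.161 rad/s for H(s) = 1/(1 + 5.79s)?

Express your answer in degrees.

Phase = -arctan(ωτ) = -arctan(2.161 × 5.79) = -85.4°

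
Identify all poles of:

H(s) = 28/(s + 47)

Pole is where denominator = 0: s + 47 = 0, so s = -47.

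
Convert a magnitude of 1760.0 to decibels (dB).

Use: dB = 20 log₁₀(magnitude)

dB = 20 log₁₀(1760.0) = 64.9 dB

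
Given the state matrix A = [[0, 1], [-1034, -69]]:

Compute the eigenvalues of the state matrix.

det(A - λI) = λ² - (-69)λ + 1034 = (λ - (-22))(λ - (-47)). Eigenvalues: -22, -47.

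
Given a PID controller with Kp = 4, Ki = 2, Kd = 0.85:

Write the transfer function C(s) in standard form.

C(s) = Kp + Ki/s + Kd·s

Substituting values: C(s) = 4 + 2/s + 0.85s = (0.85s² + 4s + 2)/s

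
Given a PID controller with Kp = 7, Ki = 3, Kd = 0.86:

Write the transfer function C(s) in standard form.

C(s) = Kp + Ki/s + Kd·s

Substituting values: C(s) = 7 + 3/s + 0.86s = (0.86s² + 7s + 3)/s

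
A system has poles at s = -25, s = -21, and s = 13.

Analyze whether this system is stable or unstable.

Pole(s) at s = 13 are not in the left half-plane. System is unstable.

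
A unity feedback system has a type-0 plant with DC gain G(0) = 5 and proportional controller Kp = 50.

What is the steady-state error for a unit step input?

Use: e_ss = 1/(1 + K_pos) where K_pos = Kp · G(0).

K_pos = Kp · G(0) = 50 × 5 = 250. e_ss = 1/(1 + 250) = 0.0040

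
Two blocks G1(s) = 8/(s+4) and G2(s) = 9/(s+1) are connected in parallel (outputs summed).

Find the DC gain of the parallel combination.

Parallel: G_eq = G1 + G2. DC gain = G1(0) + G2(0) = 8/4 + 9/1 = 2 + 9 = 11.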